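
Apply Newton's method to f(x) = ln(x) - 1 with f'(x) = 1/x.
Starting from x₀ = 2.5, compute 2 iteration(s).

f(x) = ln(x) - 1
f'(x) = 1/x
x₀ = 2.5

Newton-Raphson formula: x_{n+1} = x_n - f(x_n)/f'(x_n)

Iteration 1:
  f(2.500000) = -0.083709
  f'(2.500000) = 0.400000
  x_1 = 2.500000 - (-0.083709)/0.400000 = 2.709273
Iteration 2:
  f(2.709273) = -0.003320
  f'(2.709273) = 0.369103
  x_2 = 2.709273 - (-0.003320)/0.369103 = 2.718267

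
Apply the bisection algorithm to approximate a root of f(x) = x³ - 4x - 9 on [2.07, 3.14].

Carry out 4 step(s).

f(x) = x³ - 4x - 9
Initial interval: [2.07, 3.14]

Iteration 1:
  c_1 = (2.070000 + 3.140000)/2 = 2.605000
  f(c_1) = f(2.605000) = -1.742405
  f(a) × f(c) ≥ 0, new interval: [2.605000, 3.140000]
Iteration 2:
  c_2 = (2.605000 + 3.140000)/2 = 2.872500
  f(c_2) = f(2.872500) = 3.211734
  f(a) × f(c) < 0, new interval: [2.605000, 2.872500]
Iteration 3:
  c_3 = (2.605000 + 2.872500)/2 = 2.738750
  f(c_3) = f(2.738750) = 0.587683
  f(a) × f(c) < 0, new interval: [2.605000, 2.738750]
Iteration 4:
  c_4 = (2.605000 + 2.738750)/2 = 2.671875
  f(c_4) = f(2.671875) = -0.613209
  f(a) × f(c) ≥ 0, new interval: [2.671875, 2.738750]

After 4 iteration(s), the approximation is c_4 = 2.671875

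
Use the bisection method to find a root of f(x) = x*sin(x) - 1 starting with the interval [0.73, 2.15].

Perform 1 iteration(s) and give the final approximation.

f(x) = x*sin(x) - 1
Initial interval: [0.73, 2.15]

Iteration 1:
  c_1 = (0.730000 + 2.150000)/2 = 1.440000
  f(c_1) = f(1.440000) = 0.427700
  f(a) × f(c) < 0, new interval: [0.730000, 1.440000]

After 1 iteration(s), the approximation is c_1 = 1.440000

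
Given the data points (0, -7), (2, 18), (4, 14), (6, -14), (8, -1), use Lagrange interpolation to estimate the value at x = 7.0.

Lagrange interpolation formula:
P(x) = Σ yᵢ × Lᵢ(x)
where Lᵢ(x) = Π_{j≠i} (x - xⱼ)/(xᵢ - xⱼ)

L_0(7.0) = (7.0 - 2)/(0 - 2) × (7.0 - 4)/(0 - 4) × (7.0 - 6)/(0 - 6) × (7.0 - 8)/(0 - 8) = -0.039062
L_1(7.0) = (7.0 - 0)/(2 - 0) × (7.0 - 4)/(2 - 4) × (7.0 - 6)/(2 - 6) × (7.0 - 8)/(2 - 8) = 0.218750
L_2(7.0) = (7.0 - 0)/(4 - 0) × (7.0 - 2)/(4 - 2) × (7.0 - 6)/(4 - 6) × (7.0 - 8)/(4 - 8) = -0.546875
L_3(7.0) = (7.0 - 0)/(6 - 0) × (7.0 - 2)/(6 - 2) × (7.0 - 4)/(6 - 4) × (7.0 - 8)/(6 - 8) = 1.093750
L_4(7.0) = (7.0 - 0)/(8 - 0) × (7.0 - 2)/(8 - 2) × (7.0 - 4)/(8 - 4) × (7.0 - 6)/(8 - 6) = 0.273438

P(7.0) = (-7)×L_0(7.0) + 18×L_1(7.0) + 14×L_2(7.0) + (-14)×L_3(7.0) + (-1)×L_4(7.0)
P(7.0) = -19.031250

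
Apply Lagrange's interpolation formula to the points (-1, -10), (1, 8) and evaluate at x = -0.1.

Lagrange interpolation formula:
P(x) = Σ yᵢ × Lᵢ(x)
where Lᵢ(x) = Π_{j≠i} (x - xⱼ)/(xᵢ - xⱼ)

L_0(-0.1) = (-0.1 - 1)/(-1 - 1) = 0.550000
L_1(-0.1) = (-0.1 - (-1))/(1 - (-1)) = 0.450000

P(-0.1) = (-10)×L_0(-0.1) + 8×L_1(-0.1)
P(-0.1) = -1.900000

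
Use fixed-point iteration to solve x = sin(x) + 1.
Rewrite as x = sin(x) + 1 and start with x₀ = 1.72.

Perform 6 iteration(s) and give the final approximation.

Equation: x = sin(x) + 1
Fixed-point form: x = sin(x) + 1
x₀ = 1.72

x_1 = g(1.720000) = 1.988890
x_2 = g(1.988890) = 1.913865
x_3 = g(1.913865) = 1.941727
x_4 = g(1.941727) = 1.931990
x_5 = g(1.931990) = 1.935476
x_6 = g(1.935476) = 1.934238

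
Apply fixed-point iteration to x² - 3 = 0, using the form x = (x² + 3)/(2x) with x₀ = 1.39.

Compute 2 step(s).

Equation: x² - 3 = 0
Fixed-point form: x = (x² + 3)/(2x)
x₀ = 1.39

x_1 = g(1.390000) = 1.774137
x_2 = g(1.774137) = 1.732550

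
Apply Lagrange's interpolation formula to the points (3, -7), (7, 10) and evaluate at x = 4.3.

Lagrange interpolation formula:
P(x) = Σ yᵢ × Lᵢ(x)
where Lᵢ(x) = Π_{j≠i} (x - xⱼ)/(xᵢ - xⱼ)

L_0(4.3) = (4.3 - 7)/(3 - 7) = 0.675000
L_1(4.3) = (4.3 - 3)/(7 - 3) = 0.325000

P(4.3) = (-7)×L_0(4.3) + 10×L_1(4.3)
P(4.3) = -1.475000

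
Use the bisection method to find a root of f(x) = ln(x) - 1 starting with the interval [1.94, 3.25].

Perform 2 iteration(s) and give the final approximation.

f(x) = ln(x) - 1
Initial interval: [1.94, 3.25]

Iteration 1:
  c_1 = (1.940000 + 3.250000)/2 = 2.595000
  f(c_1) = f(2.595000) = -0.046413
  f(a) × f(c) ≥ 0, new interval: [2.595000, 3.250000]
Iteration 2:
  c_2 = (2.595000 + 3.250000)/2 = 2.922500
  f(c_2) = f(2.922500) = 0.072439
  f(a) × f(c) < 0, new interval: [2.595000, 2.922500]

After 2 iteration(s), the approximation is c_2 = 2.922500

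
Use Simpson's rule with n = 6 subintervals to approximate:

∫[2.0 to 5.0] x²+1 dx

f(x) = x²+1
a = 2.0, b = 5.0, n = 6
h = (b - a)/n = 0.500000

Simpson's rule: (h/3)[f(x₀) + 4f(x₁) + 2f(x₂) + ... + f(xₙ)]

x_0 = 2.0000, f(x_0) = 5.000000, coefficient = 1
x_1 = 2.5000, f(x_1) = 7.250000, coefficient = 4
x_2 = 3.0000, f(x_2) = 10.000000, coefficient = 2
x_3 = 3.5000, f(x_3) = 13.250000, coefficient = 4
x_4 = 4.0000, f(x_4) = 17.000000, coefficient = 2
x_5 = 4.5000, f(x_5) = 21.250000, coefficient = 4
x_6 = 5.0000, f(x_6) = 26.000000, coefficient = 1

I ≈ (0.500000/3) × 252.000000 = 42.000000
Exact value: 42.000000
Error: 0.000000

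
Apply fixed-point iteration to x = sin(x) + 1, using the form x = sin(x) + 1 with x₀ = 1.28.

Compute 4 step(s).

Equation: x = sin(x) + 1
Fixed-point form: x = sin(x) + 1
x₀ = 1.28

x_1 = g(1.280000) = 1.958016
x_2 = g(1.958016) = 1.925963
x_3 = g(1.925963) = 1.937589
x_4 = g(1.937589) = 1.933482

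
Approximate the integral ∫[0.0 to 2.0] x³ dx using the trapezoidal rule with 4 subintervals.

f(x) = x³
a = 0.0, b = 2.0, n = 4
h = (b - a)/n = 0.500000

Trapezoidal rule: (h/2)[f(x₀) + 2f(x₁) + 2f(x₂) + ... + f(xₙ)]

x_0 = 0.0000, f(x_0) = 0.000000, coefficient = 1
x_1 = 0.5000, f(x_1) = 0.125000, coefficient = 2
x_2 = 1.0000, f(x_2) = 1.000000, coefficient = 2
x_3 = 1.5000, f(x_3) = 3.375000, coefficient = 2
x_4 = 2.0000, f(x_4) = 8.000000, coefficient = 1

I ≈ (0.500000/2) × 17.000000 = 4.250000
Exact value: 4.000000
Error: 0.250000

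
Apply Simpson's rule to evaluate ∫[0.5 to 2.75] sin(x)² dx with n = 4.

f(x) = sin(x)²
a = 0.5, b = 2.75, n = 4
h = (b - a)/n = 0.562500

Simpson's rule: (h/3)[f(x₀) + 4f(x₁) + 2f(x₂) + ... + f(xₙ)]

x_0 = 0.5000, f(x_0) = 0.229849, coefficient = 1
x_1 = 1.0625, f(x_1) = 0.763133, coefficient = 4
x_2 = 1.6250, f(x_2) = 0.997065, coefficient = 2
x_3 = 2.1875, f(x_3) = 0.665512, coefficient = 4
x_4 = 2.7500, f(x_4) = 0.145665, coefficient = 1

I ≈ (0.562500/3) × 8.084225 = 1.515792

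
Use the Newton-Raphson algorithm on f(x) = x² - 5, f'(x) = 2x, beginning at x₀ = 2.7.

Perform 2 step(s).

f(x) = x² - 5
f'(x) = 2x
x₀ = 2.7

Newton-Raphson formula: x_{n+1} = x_n - f(x_n)/f'(x_n)

Iteration 1:
  f(2.700000) = 2.290000
  f'(2.700000) = 5.400000
  x_1 = 2.700000 - 2.290000/5.400000 = 2.275926
Iteration 2:
  f(2.275926) = 0.179839
  f'(2.275926) = 4.551852
  x_2 = 2.275926 - 0.179839/4.551852 = 2.236417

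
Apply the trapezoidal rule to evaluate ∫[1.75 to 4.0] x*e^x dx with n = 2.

f(x) = x*e^x
a = 1.75, b = 4.0, n = 2
h = (b - a)/n = 1.125000

Trapezoidal rule: (h/2)[f(x₀) + 2f(x₁) + 2f(x₂) + ... + f(xₙ)]

x_0 = 1.7500, f(x_0) = 10.070555, coefficient = 1
x_1 = 2.8750, f(x_1) = 50.960594, coefficient = 2
x_2 = 4.0000, f(x_2) = 218.392600, coefficient = 1

I ≈ (1.125000/2) × 330.384344 = 185.841193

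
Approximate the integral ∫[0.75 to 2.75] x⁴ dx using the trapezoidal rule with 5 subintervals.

f(x) = x⁴
a = 0.75, b = 2.75, n = 5
h = (b - a)/n = 0.400000

Trapezoidal rule: (h/2)[f(x₀) + 2f(x₁) + 2f(x₂) + ... + f(xₙ)]

x_0 = 0.7500, f(x_0) = 0.316406, coefficient = 1
x_1 = 1.1500, f(x_1) = 1.749006, coefficient = 2
x_2 = 1.5500, f(x_2) = 5.772006, coefficient = 2
x_3 = 1.9500, f(x_3) = 14.459006, coefficient = 2
x_4 = 2.3500, f(x_4) = 30.498006, coefficient = 2
x_5 = 2.7500, f(x_5) = 57.191406, coefficient = 1

I ≈ (0.400000/2) × 162.463863 = 32.492773
Exact value: 31.407813
Error: 1.084960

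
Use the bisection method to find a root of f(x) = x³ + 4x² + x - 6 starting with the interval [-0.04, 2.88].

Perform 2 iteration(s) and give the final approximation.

f(x) = x³ + 4x² + x - 6
Initial interval: [-0.04, 2.88]

Iteration 1:
  c_1 = (-0.040000 + 2.880000)/2 = 1.420000
  f(c_1) = f(1.420000) = 6.348888
  f(a) × f(c) < 0, new interval: [-0.040000, 1.420000]
Iteration 2:
  c_2 = (-0.040000 + 1.420000)/2 = 0.690000
  f(c_2) = f(0.690000) = -3.077091
  f(a) × f(c) ≥ 0, new interval: [0.690000, 1.420000]

After 2 iteration(s), the approximation is c_2 = 0.690000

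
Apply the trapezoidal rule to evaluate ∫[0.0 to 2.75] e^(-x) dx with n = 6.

f(x) = e^(-x)
a = 0.0, b = 2.75, n = 6
h = (b - a)/n = 0.458333

Trapezoidal rule: (h/2)[f(x₀) + 2f(x₁) + 2f(x₂) + ... + f(xₙ)]

x_0 = 0.0000, f(x_0) = 1.000000, coefficient = 1
x_1 = 0.4583, f(x_1) = 0.632337, coefficient = 2
x_2 = 0.9167, f(x_2) = 0.399850, coefficient = 2
x_3 = 1.3750, f(x_3) = 0.252840, coefficient = 2
x_4 = 1.8333, f(x_4) = 0.159880, coefficient = 2
x_5 = 2.2917, f(x_5) = 0.101098, coefficient = 2
x_6 = 2.7500, f(x_6) = 0.063928, coefficient = 1

I ≈ (0.458333/2) × 4.155935 = 0.952402
Exact value: 0.936072
Error: 0.016330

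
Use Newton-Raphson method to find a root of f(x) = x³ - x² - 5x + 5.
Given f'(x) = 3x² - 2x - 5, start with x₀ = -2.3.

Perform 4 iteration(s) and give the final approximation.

f(x) = x³ - x² - 5x + 5
f'(x) = 3x² - 2x - 5
x₀ = -2.3

Newton-Raphson formula: x_{n+1} = x_n - f(x_n)/f'(x_n)

Iteration 1:
  f(-2.300000) = -0.957000
  f'(-2.300000) = 15.470000
  x_1 = -2.300000 - (-0.957000)/15.470000 = -2.238138
Iteration 2:
  f(-2.238138) = -0.029996
  f'(-2.238138) = 14.504066
  x_2 = -2.238138 - (-0.029996)/14.504066 = -2.236070
Iteration 3:
  f(-2.236070) = -0.000033
  f'(-2.236070) = 14.472171
  x_3 = -2.236070 - (-0.000033)/14.472171 = -2.236068
Iteration 4:
  f(-2.236068) = 0.000000
  f'(-2.236068) = 14.472136
  x_4 = -2.236068 - 0.000000/14.472136 = -2.236068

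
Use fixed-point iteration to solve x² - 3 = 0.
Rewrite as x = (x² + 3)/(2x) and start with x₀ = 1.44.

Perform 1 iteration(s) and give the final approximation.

Equation: x² - 3 = 0
Fixed-point form: x = (x² + 3)/(2x)
x₀ = 1.44

x_1 = g(1.440000) = 1.761667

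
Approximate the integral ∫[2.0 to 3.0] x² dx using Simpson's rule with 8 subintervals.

f(x) = x²
a = 2.0, b = 3.0, n = 8
h = (b - a)/n = 0.125000

Simpson's rule: (h/3)[f(x₀) + 4f(x₁) + 2f(x₂) + ... + f(xₙ)]

x_0 = 2.0000, f(x_0) = 4.000000, coefficient = 1
x_1 = 2.1250, f(x_1) = 4.515625, coefficient = 4
x_2 = 2.2500, f(x_2) = 5.062500, coefficient = 2
x_3 = 2.3750, f(x_3) = 5.640625, coefficient = 4
x_4 = 2.5000, f(x_4) = 6.250000, coefficient = 2
x_5 = 2.6250, f(x_5) = 6.890625, coefficient = 4
x_6 = 2.7500, f(x_6) = 7.562500, coefficient = 2
x_7 = 2.8750, f(x_7) = 8.265625, coefficient = 4
x_8 = 3.0000, f(x_8) = 9.000000, coefficient = 1

I ≈ (0.125000/3) × 152.000000 = 6.333333
Exact value: 6.333333
Error: 0.000000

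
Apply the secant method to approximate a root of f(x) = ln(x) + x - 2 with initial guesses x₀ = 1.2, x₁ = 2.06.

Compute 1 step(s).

f(x) = ln(x) + x - 2
x₀ = 1.2, x₁ = 2.06

Secant formula: x_{n+1} = x_n - f(x_n)(x_n - x_{n-1})/(f(x_n) - f(x_{n-1}))

Iteration 1:
  f(1.200000) = -0.617678
  f(2.060000) = 0.782706
  x_2 = 2.060000 - 0.782706×(2.060000 - 1.200000)/(0.782706 - (-0.617678))
       = 1.579327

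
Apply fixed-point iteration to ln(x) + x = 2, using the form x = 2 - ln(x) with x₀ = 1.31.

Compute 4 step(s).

Equation: ln(x) + x = 2
Fixed-point form: x = 2 - ln(x)
x₀ = 1.31

x_1 = g(1.310000) = 1.729973
x_2 = g(1.729973) = 1.451894
x_3 = g(1.451894) = 1.627131
x_4 = g(1.627131) = 1.513182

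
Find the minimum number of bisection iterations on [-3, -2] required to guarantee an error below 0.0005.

We need (b-a)/2^n ≤ 0.0005
(-2 - (-3))/2^n ≤ 0.0005
1/2^n ≤ 0.0005
2^n ≥ 2000
n ≥ log₂(2000) = 10.97
n ≥ 11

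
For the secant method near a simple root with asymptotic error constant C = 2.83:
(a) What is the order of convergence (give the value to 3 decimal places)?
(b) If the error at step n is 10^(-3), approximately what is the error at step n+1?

(a) Secant method has superlinear convergence with order φ = (1+√5)/2 ≈ 1.618.
    This means |e_{n+1}| ≈ C|e_n|^1.618.

(b) With |e_n| = 10^(-3) and C = 2.83:
    |e_{n+1}| ≈ 2.83 × (10^(-3))^1.618 = 2.83 × 10^(-4.85)

(a) ≈ 1.618 (golden ratio); (b) |e_{n+1}| ≈ 3.960e-05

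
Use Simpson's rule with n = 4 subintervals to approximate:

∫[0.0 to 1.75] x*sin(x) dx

f(x) = x*sin(x)
a = 0.0, b = 1.75, n = 4
h = (b - a)/n = 0.437500

Simpson's rule: (h/3)[f(x₀) + 4f(x₁) + 2f(x₂) + ... + f(xₙ)]

x_0 = 0.0000, f(x_0) = 0.000000, coefficient = 1
x_1 = 0.4375, f(x_1) = 0.185358, coefficient = 4
x_2 = 0.8750, f(x_2) = 0.671601, coefficient = 2
x_3 = 1.3125, f(x_3) = 1.268960, coefficient = 4
x_4 = 1.7500, f(x_4) = 1.721975, coefficient = 1

I ≈ (0.437500/3) × 8.882449 = 1.295357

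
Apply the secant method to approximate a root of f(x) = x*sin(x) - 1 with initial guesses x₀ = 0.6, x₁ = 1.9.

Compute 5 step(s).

f(x) = x*sin(x) - 1
x₀ = 0.6, x₁ = 1.9

Secant formula: x_{n+1} = x_n - f(x_n)(x_n - x_{n-1})/(f(x_n) - f(x_{n-1}))

Iteration 1:
  f(0.600000) = -0.661215
  f(1.900000) = 0.797970
  x_2 = 1.900000 - 0.797970×(1.900000 - 0.600000)/(0.797970 - (-0.661215))
       = 1.189082
Iteration 2:
  f(1.900000) = 0.797970
  f(1.189082) = 0.103500
  x_3 = 1.189082 - 0.103500×(1.189082 - 1.900000)/(0.103500 - 0.797970)
       = 1.083130
Iteration 3:
  f(1.189082) = 0.103500
  f(1.083130) = -0.043132
  x_4 = 1.083130 - (-0.043132)×(1.083130 - 1.189082)/(-0.043132 - 0.103500)
       = 1.114296
Iteration 4:
  f(1.083130) = -0.043132
  f(1.114296) = 0.000192
  x_5 = 1.114296 - 0.000192×(1.114296 - 1.083130)/(0.000192 - (-0.043132))
       = 1.114157
Iteration 5:
  f(1.114296) = 0.000192
  f(1.114157) = 0.000000
  x_6 = 1.114157 - 0.000000×(1.114157 - 1.114296)/(0.000000 - 0.000192)
       = 1.114157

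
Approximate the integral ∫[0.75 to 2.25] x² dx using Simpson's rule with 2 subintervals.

f(x) = x²
a = 0.75, b = 2.25, n = 2
h = (b - a)/n = 0.750000

Simpson's rule: (h/3)[f(x₀) + 4f(x₁) + 2f(x₂) + ... + f(xₙ)]

x_0 = 0.7500, f(x_0) = 0.562500, coefficient = 1
x_1 = 1.5000, f(x_1) = 2.250000, coefficient = 4
x_2 = 2.2500, f(x_2) = 5.062500, coefficient = 1

I ≈ (0.750000/3) × 14.625000 = 3.656250
Exact value: 3.656250
Error: 0.000000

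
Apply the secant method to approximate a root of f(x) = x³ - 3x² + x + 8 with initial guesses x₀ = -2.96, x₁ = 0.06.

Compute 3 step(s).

f(x) = x³ - 3x² + x + 8
x₀ = -2.96, x₁ = 0.06

Secant formula: x_{n+1} = x_n - f(x_n)(x_n - x_{n-1})/(f(x_n) - f(x_{n-1}))

Iteration 1:
  f(-2.960000) = -47.179136
  f(0.060000) = 8.049416
  x_2 = 0.060000 - 8.049416×(0.060000 - (-2.960000))/(8.049416 - (-47.179136))
       = -0.380157
Iteration 2:
  f(0.060000) = 8.049416
  f(-0.380157) = 7.131345
  x_3 = -0.380157 - 7.131345×(-0.380157 - 0.060000)/(7.131345 - 8.049416)
       = -3.799185
Iteration 3:
  f(-0.380157) = 7.131345
  f(-3.799185) = -93.937335
  x_4 = -3.799185 - (-93.937335)×(-3.799185 - (-0.380157))/(-93.937335 - 7.131345)
       = -0.621402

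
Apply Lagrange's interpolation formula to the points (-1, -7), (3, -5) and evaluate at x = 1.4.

Lagrange interpolation formula:
P(x) = Σ yᵢ × Lᵢ(x)
where Lᵢ(x) = Π_{j≠i} (x - xⱼ)/(xᵢ - xⱼ)

L_0(1.4) = (1.4 - 3)/(-1 - 3) = 0.400000
L_1(1.4) = (1.4 - (-1))/(3 - (-1)) = 0.600000

P(1.4) = (-7)×L_0(1.4) + (-5)×L_1(1.4)
P(1.4) = -5.800000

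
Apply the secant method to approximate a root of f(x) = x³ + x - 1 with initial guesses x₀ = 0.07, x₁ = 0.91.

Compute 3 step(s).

f(x) = x³ + x - 1
x₀ = 0.07, x₁ = 0.91

Secant formula: x_{n+1} = x_n - f(x_n)(x_n - x_{n-1})/(f(x_n) - f(x_{n-1}))

Iteration 1:
  f(0.070000) = -0.929657
  f(0.910000) = 0.663571
  x_2 = 0.910000 - 0.663571×(0.910000 - 0.070000)/(0.663571 - (-0.929657))
       = 0.560144
Iteration 2:
  f(0.910000) = 0.663571
  f(0.560144) = -0.264104
  x_3 = 0.560144 - (-0.264104)×(0.560144 - 0.910000)/(-0.264104 - 0.663571)
       = 0.659746
Iteration 3:
  f(0.560144) = -0.264104
  f(0.659746) = -0.053089
  x_4 = 0.659746 - (-0.053089)×(0.659746 - 0.560144)/(-0.053089 - (-0.264104))
       = 0.684805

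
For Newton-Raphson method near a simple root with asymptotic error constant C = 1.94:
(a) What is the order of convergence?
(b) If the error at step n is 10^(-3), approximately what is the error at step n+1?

(a) Newton-Raphson has quadratic (order 2) convergence near simple roots.
    This means |e_{n+1}| ≈ C|e_n|².

(b) With |e_n| = 10^(-3) and C = 1.94:
    |e_{n+1}| ≈ 1.94 × (10^(-3))² = 1.94 × 10^(-6)

(a) 2 (quadratic); (b) |e_{n+1}| ≈ 1.940e-06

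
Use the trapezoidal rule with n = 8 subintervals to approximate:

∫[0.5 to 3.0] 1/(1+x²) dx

f(x) = 1/(1+x²)
a = 0.5, b = 3.0, n = 8
h = (b - a)/n = 0.312500

Trapezoidal rule: (h/2)[f(x₀) + 2f(x₁) + 2f(x₂) + ... + f(xₙ)]

x_0 = 0.5000, f(x_0) = 0.800000, coefficient = 1
x_1 = 0.8125, f(x_1) = 0.602353, coefficient = 2
x_2 = 1.1250, f(x_2) = 0.441379, coefficient = 2
x_3 = 1.4375, f(x_3) = 0.326115, coefficient = 2
x_4 = 1.7500, f(x_4) = 0.246154, coefficient = 2
x_5 = 2.0625, f(x_5) = 0.190335, coefficient = 2
x_6 = 2.3750, f(x_6) = 0.150588, coefficient = 2
x_7 = 2.6875, f(x_7) = 0.121615, coefficient = 2
x_8 = 3.0000, f(x_8) = 0.100000, coefficient = 1

I ≈ (0.312500/2) × 5.057078 = 0.790168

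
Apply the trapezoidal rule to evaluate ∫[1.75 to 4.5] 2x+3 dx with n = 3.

f(x) = 2x+3
a = 1.75, b = 4.5, n = 3
h = (b - a)/n = 0.916667

Trapezoidal rule: (h/2)[f(x₀) + 2f(x₁) + 2f(x₂) + ... + f(xₙ)]

x_0 = 1.7500, f(x_0) = 6.500000, coefficient = 1
x_1 = 2.6667, f(x_1) = 8.333333, coefficient = 2
x_2 = 3.5833, f(x_2) = 10.166667, coefficient = 2
x_3 = 4.5000, f(x_3) = 12.000000, coefficient = 1

I ≈ (0.916667/2) × 55.500000 = 25.437500
Exact value: 25.437500
Error: 0.000000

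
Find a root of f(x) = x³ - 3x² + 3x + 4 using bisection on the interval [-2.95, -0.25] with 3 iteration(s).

f(x) = x³ - 3x² + 3x + 4
Initial interval: [-2.95, -0.25]

Iteration 1:
  c_1 = (-2.950000 + (-0.250000))/2 = -1.600000
  f(c_1) = f(-1.600000) = -12.576000
  f(a) × f(c) ≥ 0, new interval: [-1.600000, -0.250000]
Iteration 2:
  c_2 = (-1.600000 + (-0.250000))/2 = -0.925000
  f(c_2) = f(-0.925000) = -2.133328
  f(a) × f(c) ≥ 0, new interval: [-0.925000, -0.250000]
Iteration 3:
  c_3 = (-0.925000 + (-0.250000))/2 = -0.587500
  f(c_3) = f(-0.587500) = 0.999252
  f(a) × f(c) < 0, new interval: [-0.925000, -0.587500]

After 3 iteration(s), the approximation is c_3 = -0.587500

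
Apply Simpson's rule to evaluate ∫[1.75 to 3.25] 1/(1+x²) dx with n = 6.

f(x) = 1/(1+x²)
a = 1.75, b = 3.25, n = 6
h = (b - a)/n = 0.250000

Simpson's rule: (h/3)[f(x₀) + 4f(x₁) + 2f(x₂) + ... + f(xₙ)]

x_0 = 1.7500, f(x_0) = 0.246154, coefficient = 1
x_1 = 2.0000, f(x_1) = 0.200000, coefficient = 4
x_2 = 2.2500, f(x_2) = 0.164948, coefficient = 2
x_3 = 2.5000, f(x_3) = 0.137931, coefficient = 4
x_4 = 2.7500, f(x_4) = 0.116788, coefficient = 2
x_5 = 3.0000, f(x_5) = 0.100000, coefficient = 4
x_6 = 3.2500, f(x_6) = 0.086486, coefficient = 1

I ≈ (0.250000/3) × 2.647838 = 0.220653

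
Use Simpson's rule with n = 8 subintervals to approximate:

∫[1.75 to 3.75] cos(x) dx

f(x) = cos(x)
a = 1.75, b = 3.75, n = 8
h = (b - a)/n = 0.250000

Simpson's rule: (h/3)[f(x₀) + 4f(x₁) + 2f(x₂) + ... + f(xₙ)]

x_0 = 1.7500, f(x_0) = -0.178246, coefficient = 1
x_1 = 2.0000, f(x_1) = -0.416147, coefficient = 4
x_2 = 2.2500, f(x_2) = -0.628174, coefficient = 2
x_3 = 2.5000, f(x_3) = -0.801144, coefficient = 4
x_4 = 2.7500, f(x_4) = -0.924302, coefficient = 2
x_5 = 3.0000, f(x_5) = -0.989992, coefficient = 4
x_6 = 3.2500, f(x_6) = -0.994130, coefficient = 2
x_7 = 3.5000, f(x_7) = -0.936457, coefficient = 4
x_8 = 3.7500, f(x_8) = -0.820559, coefficient = 1

I ≈ (0.250000/3) × -18.666975 = -1.555581
Exact value: -1.555547
Error: 0.000034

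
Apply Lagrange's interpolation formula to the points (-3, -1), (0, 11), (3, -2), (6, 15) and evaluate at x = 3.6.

Lagrange interpolation formula:
P(x) = Σ yᵢ × Lᵢ(x)
where Lᵢ(x) = Π_{j≠i} (x - xⱼ)/(xᵢ - xⱼ)

L_0(3.6) = (3.6 - 0)/(-3 - 0) × (3.6 - 3)/(-3 - 3) × (3.6 - 6)/(-3 - 6) = 0.032000
L_1(3.6) = (3.6 - (-3))/(0 - (-3)) × (3.6 - 3)/(0 - 3) × (3.6 - 6)/(0 - 6) = -0.176000
L_2(3.6) = (3.6 - (-3))/(3 - (-3)) × (3.6 - 0)/(3 - 0) × (3.6 - 6)/(3 - 6) = 1.056000
L_3(3.6) = (3.6 - (-3))/(6 - (-3)) × (3.6 - 0)/(6 - 0) × (3.6 - 3)/(6 - 3) = 0.088000

P(3.6) = (-1)×L_0(3.6) + 11×L_1(3.6) + (-2)×L_2(3.6) + 15×L_3(3.6)
P(3.6) = -2.760000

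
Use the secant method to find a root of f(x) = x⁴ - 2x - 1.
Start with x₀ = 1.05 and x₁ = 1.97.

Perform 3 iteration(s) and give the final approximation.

f(x) = x⁴ - 2x - 1
x₀ = 1.05, x₁ = 1.97

Secant formula: x_{n+1} = x_n - f(x_n)(x_n - x_{n-1})/(f(x_n) - f(x_{n-1}))

Iteration 1:
  f(1.050000) = -1.884494
  f(1.970000) = 10.121385
  x_2 = 1.970000 - 10.121385×(1.970000 - 1.050000)/(10.121385 - (-1.884494))
       = 1.194407
Iteration 2:
  f(1.970000) = 10.121385
  f(1.194407) = -1.353603
  x_3 = 1.194407 - (-1.353603)×(1.194407 - 1.970000)/(-1.353603 - 10.121385)
       = 1.285897
Iteration 3:
  f(1.194407) = -1.353603
  f(1.285897) = -0.837629
  x_4 = 1.285897 - (-0.837629)×(1.285897 - 1.194407)/(-0.837629 - (-1.353603))
       = 1.434421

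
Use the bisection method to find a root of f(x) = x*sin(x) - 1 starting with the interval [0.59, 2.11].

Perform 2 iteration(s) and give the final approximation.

f(x) = x*sin(x) - 1
Initial interval: [0.59, 2.11]

Iteration 1:
  c_1 = (0.590000 + 2.110000)/2 = 1.350000
  f(c_1) = f(1.350000) = 0.317227
  f(a) × f(c) < 0, new interval: [0.590000, 1.350000]
Iteration 2:
  c_2 = (0.590000 + 1.350000)/2 = 0.970000
  f(c_2) = f(0.970000) = -0.199861
  f(a) × f(c) ≥ 0, new interval: [0.970000, 1.350000]

After 2 iteration(s), the approximation is c_2 = 0.970000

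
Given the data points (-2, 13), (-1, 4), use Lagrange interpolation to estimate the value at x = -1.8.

Lagrange interpolation formula:
P(x) = Σ yᵢ × Lᵢ(x)
where Lᵢ(x) = Π_{j≠i} (x - xⱼ)/(xᵢ - xⱼ)

L_0(-1.8) = (-1.8 - (-1))/(-2 - (-1)) = 0.800000
L_1(-1.8) = (-1.8 - (-2))/(-1 - (-2)) = 0.200000

P(-1.8) = 13×L_0(-1.8) + 4×L_1(-1.8)
P(-1.8) = 11.200000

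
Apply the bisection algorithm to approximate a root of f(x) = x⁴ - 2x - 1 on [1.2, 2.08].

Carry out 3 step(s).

f(x) = x⁴ - 2x - 1
Initial interval: [1.2, 2.08]

Iteration 1:
  c_1 = (1.200000 + 2.080000)/2 = 1.640000
  f(c_1) = f(1.640000) = 2.953948
  f(a) × f(c) < 0, new interval: [1.200000, 1.640000]
Iteration 2:
  c_2 = (1.200000 + 1.640000)/2 = 1.420000
  f(c_2) = f(1.420000) = 0.225869
  f(a) × f(c) < 0, new interval: [1.200000, 1.420000]
Iteration 3:
  c_3 = (1.200000 + 1.420000)/2 = 1.310000
  f(c_3) = f(1.310000) = -0.675001
  f(a) × f(c) ≥ 0, new interval: [1.310000, 1.420000]

After 3 iteration(s), the approximation is c_3 = 1.310000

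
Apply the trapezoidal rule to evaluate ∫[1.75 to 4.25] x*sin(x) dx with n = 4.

f(x) = x*sin(x)
a = 1.75, b = 4.25, n = 4
h = (b - a)/n = 0.625000

Trapezoidal rule: (h/2)[f(x₀) + 2f(x₁) + 2f(x₂) + ... + f(xₙ)]

x_0 = 1.7500, f(x_0) = 1.721975, coefficient = 1
x_1 = 2.3750, f(x_1) = 1.647502, coefficient = 2
x_2 = 3.0000, f(x_2) = 0.423360, coefficient = 2
x_3 = 3.6250, f(x_3) = -1.684896, coefficient = 2
x_4 = 4.2500, f(x_4) = -3.803705, coefficient = 1

I ≈ (0.625000/2) × -1.309797 = -0.409311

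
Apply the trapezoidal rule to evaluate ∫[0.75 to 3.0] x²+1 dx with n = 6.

f(x) = x²+1
a = 0.75, b = 3.0, n = 6
h = (b - a)/n = 0.375000

Trapezoidal rule: (h/2)[f(x₀) + 2f(x₁) + 2f(x₂) + ... + f(xₙ)]

x_0 = 0.7500, f(x_0) = 1.562500, coefficient = 1
x_1 = 1.1250, f(x_1) = 2.265625, coefficient = 2
x_2 = 1.5000, f(x_2) = 3.250000, coefficient = 2
x_3 = 1.8750, f(x_3) = 4.515625, coefficient = 2
x_4 = 2.2500, f(x_4) = 6.062500, coefficient = 2
x_5 = 2.6250, f(x_5) = 7.890625, coefficient = 2
x_6 = 3.0000, f(x_6) = 10.000000, coefficient = 1

I ≈ (0.375000/2) × 59.531250 = 11.162109
Exact value: 11.109375
Error: 0.052734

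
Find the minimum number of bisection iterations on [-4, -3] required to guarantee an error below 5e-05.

We need (b-a)/2^n ≤ 5e-05
(-3 - (-4))/2^n ≤ 5e-05
1/2^n ≤ 5e-05
2^n ≥ 20000
n ≥ log₂(20000) = 14.29
n ≥ 15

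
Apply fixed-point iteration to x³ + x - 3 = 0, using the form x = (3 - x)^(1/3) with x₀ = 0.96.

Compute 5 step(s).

Equation: x³ + x - 3 = 0
Fixed-point form: x = (3 - x)^(1/3)
x₀ = 0.96

x_1 = g(0.960000) = 1.268265
x_2 = g(1.268265) = 1.200864
x_3 = g(1.200864) = 1.216246
x_4 = g(1.216246) = 1.212770
x_5 = g(1.212770) = 1.213557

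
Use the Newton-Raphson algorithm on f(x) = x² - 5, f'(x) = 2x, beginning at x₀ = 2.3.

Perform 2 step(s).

f(x) = x² - 5
f'(x) = 2x
x₀ = 2.3

Newton-Raphson formula: x_{n+1} = x_n - f(x_n)/f'(x_n)

Iteration 1:
  f(2.300000) = 0.290000
  f'(2.300000) = 4.600000
  x_1 = 2.300000 - 0.290000/4.600000 = 2.236957
Iteration 2:
  f(2.236957) = 0.003974
  f'(2.236957) = 4.473913
  x_2 = 2.236957 - 0.003974/4.473913 = 2.236068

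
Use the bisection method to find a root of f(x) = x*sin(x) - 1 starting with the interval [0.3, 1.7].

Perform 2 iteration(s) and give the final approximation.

f(x) = x*sin(x) - 1
Initial interval: [0.3, 1.7]

Iteration 1:
  c_1 = (0.300000 + 1.700000)/2 = 1.000000
  f(c_1) = f(1.000000) = -0.158529
  f(a) × f(c) ≥ 0, new interval: [1.000000, 1.700000]
Iteration 2:
  c_2 = (1.000000 + 1.700000)/2 = 1.350000
  f(c_2) = f(1.350000) = 0.317227
  f(a) × f(c) < 0, new interval: [1.000000, 1.350000]

After 2 iteration(s), the approximation is c_2 = 1.350000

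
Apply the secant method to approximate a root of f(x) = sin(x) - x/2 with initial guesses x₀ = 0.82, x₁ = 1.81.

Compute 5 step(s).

f(x) = sin(x) - x/2
x₀ = 0.82, x₁ = 1.81

Secant formula: x_{n+1} = x_n - f(x_n)(x_n - x_{n-1})/(f(x_n) - f(x_{n-1}))

Iteration 1:
  f(0.820000) = 0.321146
  f(1.810000) = 0.066527
  x_2 = 1.810000 - 0.066527×(1.810000 - 0.820000)/(0.066527 - 0.321146)
       = 2.068668
Iteration 2:
  f(1.810000) = 0.066527
  f(2.068668) = -0.155733
  x_3 = 2.068668 - (-0.155733)×(2.068668 - 1.810000)/(-0.155733 - 0.066527)
       = 1.887425
Iteration 3:
  f(2.068668) = -0.155733
  f(1.887425) = 0.006578
  x_4 = 1.887425 - 0.006578×(1.887425 - 2.068668)/(0.006578 - (-0.155733))
       = 1.894770
Iteration 4:
  f(1.887425) = 0.006578
  f(1.894770) = 0.000593
  x_5 = 1.894770 - 0.000593×(1.894770 - 1.887425)/(0.000593 - 0.006578)
       = 1.895498
Iteration 5:
  f(1.894770) = 0.000593
  f(1.895498) = -0.000003
  x_6 = 1.895498 - (-0.000003)×(1.895498 - 1.894770)/(-0.000003 - 0.000593)
       = 1.895494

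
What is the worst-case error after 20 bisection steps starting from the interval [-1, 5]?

Bisection error bound: |error| ≤ (b-a)/2^n
|error| ≤ (5 - (-1))/2^20 = 6/2^20
|error| ≤ 0.0000057220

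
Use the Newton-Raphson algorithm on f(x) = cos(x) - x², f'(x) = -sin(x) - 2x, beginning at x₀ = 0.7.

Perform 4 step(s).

f(x) = cos(x) - x²
f'(x) = -sin(x) - 2x
x₀ = 0.7

Newton-Raphson formula: x_{n+1} = x_n - f(x_n)/f'(x_n)

Iteration 1:
  f(0.700000) = 0.274842
  f'(0.700000) = -2.044218
  x_1 = 0.700000 - 0.274842/(-2.044218) = 0.834449
Iteration 2:
  f(0.834449) = -0.024718
  f'(0.834449) = -2.409823
  x_2 = 0.834449 - (-0.024718)/(-2.409823) = 0.824191
Iteration 3:
  f(0.824191) = -0.000141
  f'(0.824191) = -2.382382
  x_3 = 0.824191 - (-0.000141)/(-2.382382) = 0.824132
Iteration 4:
  f(0.824132) = 0.000000
  f'(0.824132) = -2.382223
  x_4 = 0.824132 - 0.000000/(-2.382223) = 0.824132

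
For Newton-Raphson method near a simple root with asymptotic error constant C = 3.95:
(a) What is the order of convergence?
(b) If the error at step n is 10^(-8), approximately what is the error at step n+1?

(a) Newton-Raphson has quadratic (order 2) convergence near simple roots.
    This means |e_{n+1}| ≈ C|e_n|².

(b) With |e_n| = 10^(-8) and C = 3.95:
    |e_{n+1}| ≈ 3.95 × (10^(-8))² = 3.95 × 10^(-16)

(a) 2 (quadratic); (b) |e_{n+1}| ≈ 3.950e-16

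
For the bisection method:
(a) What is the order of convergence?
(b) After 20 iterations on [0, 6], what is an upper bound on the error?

(a) Bisection has linear (order 1) convergence; the error is halved each step.

(b) Error bound = (b-a)/2^n = (6 - 0)/2^{20}
    = 6/2^{20}

(a) 1 (linear); (b) error ≤ 5.72e-06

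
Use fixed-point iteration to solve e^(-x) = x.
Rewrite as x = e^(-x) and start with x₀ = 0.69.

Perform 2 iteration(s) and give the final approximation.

Equation: e^(-x) = x
Fixed-point form: x = e^(-x)
x₀ = 0.69

x_1 = g(0.690000) = 0.501576
x_2 = g(0.501576) = 0.605575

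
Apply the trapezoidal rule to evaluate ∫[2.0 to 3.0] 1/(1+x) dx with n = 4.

f(x) = 1/(1+x)
a = 2.0, b = 3.0, n = 4
h = (b - a)/n = 0.250000

Trapezoidal rule: (h/2)[f(x₀) + 2f(x₁) + 2f(x₂) + ... + f(xₙ)]

x_0 = 2.0000, f(x_0) = 0.333333, coefficient = 1
x_1 = 2.2500, f(x_1) = 0.307692, coefficient = 2
x_2 = 2.5000, f(x_2) = 0.285714, coefficient = 2
x_3 = 2.7500, f(x_3) = 0.266667, coefficient = 2
x_4 = 3.0000, f(x_4) = 0.250000, coefficient = 1

I ≈ (0.250000/2) × 2.303480 = 0.287935
Exact value: 0.287682
Error: 0.000253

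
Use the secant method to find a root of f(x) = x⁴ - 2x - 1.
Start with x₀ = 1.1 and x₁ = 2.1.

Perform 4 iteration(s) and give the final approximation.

f(x) = x⁴ - 2x - 1
x₀ = 1.1, x₁ = 2.1

Secant formula: x_{n+1} = x_n - f(x_n)(x_n - x_{n-1})/(f(x_n) - f(x_{n-1}))

Iteration 1:
  f(1.100000) = -1.735900
  f(2.100000) = 14.248100
  x_2 = 2.100000 - 14.248100×(2.100000 - 1.100000)/(14.248100 - (-1.735900))
       = 1.208602
Iteration 2:
  f(2.100000) = 14.248100
  f(1.208602) = -1.283503
  x_3 = 1.208602 - (-1.283503)×(1.208602 - 2.100000)/(-1.283503 - 14.248100)
       = 1.282266
Iteration 3:
  f(1.208602) = -1.283503
  f(1.282266) = -0.861120
  x_4 = 1.282266 - (-0.861120)×(1.282266 - 1.208602)/(-0.861120 - (-1.283503))
       = 1.432445
Iteration 4:
  f(1.282266) = -0.861120
  f(1.432445) = 0.345395
  x_5 = 1.432445 - 0.345395×(1.432445 - 1.282266)/(0.345395 - (-0.861120))
       = 1.389452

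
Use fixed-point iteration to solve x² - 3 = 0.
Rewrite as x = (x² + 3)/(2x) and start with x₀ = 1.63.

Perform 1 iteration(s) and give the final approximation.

Equation: x² - 3 = 0
Fixed-point form: x = (x² + 3)/(2x)
x₀ = 1.63

x_1 = g(1.630000) = 1.735245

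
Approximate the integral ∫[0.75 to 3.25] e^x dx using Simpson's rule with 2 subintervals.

f(x) = e^x
a = 0.75, b = 3.25, n = 2
h = (b - a)/n = 1.250000

Simpson's rule: (h/3)[f(x₀) + 4f(x₁) + 2f(x₂) + ... + f(xₙ)]

x_0 = 0.7500, f(x_0) = 2.117000, coefficient = 1
x_1 = 2.0000, f(x_1) = 7.389056, coefficient = 4
x_2 = 3.2500, f(x_2) = 25.790340, coefficient = 1

I ≈ (1.250000/3) × 57.463564 = 23.943152
Exact value: 23.673340
Error: 0.269812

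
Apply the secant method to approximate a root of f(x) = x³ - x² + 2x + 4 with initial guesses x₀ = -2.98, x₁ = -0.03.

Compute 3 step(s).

f(x) = x³ - x² + 2x + 4
x₀ = -2.98, x₁ = -0.03

Secant formula: x_{n+1} = x_n - f(x_n)(x_n - x_{n-1})/(f(x_n) - f(x_{n-1}))

Iteration 1:
  f(-2.980000) = -37.303992
  f(-0.030000) = 3.939073
  x_2 = -0.030000 - 3.939073×(-0.030000 - (-2.980000))/(3.939073 - (-37.303992))
       = -0.311751
Iteration 2:
  f(-0.030000) = 3.939073
  f(-0.311751) = 3.249011
  x_3 = -0.311751 - 3.249011×(-0.311751 - (-0.030000))/(3.249011 - 3.939073)
       = -1.638315
Iteration 3:
  f(-0.311751) = 3.249011
  f(-1.638315) = -6.358074
  x_4 = -1.638315 - (-6.358074)×(-1.638315 - (-0.311751))/(-6.358074 - 3.249011)
       = -0.760380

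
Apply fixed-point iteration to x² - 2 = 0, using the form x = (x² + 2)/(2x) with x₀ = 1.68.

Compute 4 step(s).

Equation: x² - 2 = 0
Fixed-point form: x = (x² + 2)/(2x)
x₀ = 1.68

x_1 = g(1.680000) = 1.435238
x_2 = g(1.435238) = 1.414368
x_3 = g(1.414368) = 1.414214
x_4 = g(1.414214) = 1.414214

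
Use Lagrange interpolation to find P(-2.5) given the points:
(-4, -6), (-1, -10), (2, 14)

Lagrange interpolation formula:
P(x) = Σ yᵢ × Lᵢ(x)
where Lᵢ(x) = Π_{j≠i} (x - xⱼ)/(xᵢ - xⱼ)

L_0(-2.5) = (-2.5 - (-1))/(-4 - (-1)) × (-2.5 - 2)/(-4 - 2) = 0.375000
L_1(-2.5) = (-2.5 - (-4))/(-1 - (-4)) × (-2.5 - 2)/(-1 - 2) = 0.750000
L_2(-2.5) = (-2.5 - (-4))/(2 - (-4)) × (-2.5 - (-1))/(2 - (-1)) = -0.125000

P(-2.5) = (-6)×L_0(-2.5) + (-10)×L_1(-2.5) + 14×L_2(-2.5)
P(-2.5) = -11.500000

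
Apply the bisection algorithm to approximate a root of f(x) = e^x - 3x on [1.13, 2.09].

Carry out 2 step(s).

f(x) = e^x - 3x
Initial interval: [1.13, 2.09]

Iteration 1:
  c_1 = (1.130000 + 2.090000)/2 = 1.610000
  f(c_1) = f(1.610000) = 0.172811
  f(a) × f(c) < 0, new interval: [1.130000, 1.610000]
Iteration 2:
  c_2 = (1.130000 + 1.610000)/2 = 1.370000
  f(c_2) = f(1.370000) = -0.174649
  f(a) × f(c) ≥ 0, new interval: [1.370000, 1.610000]

After 2 iteration(s), the approximation is c_2 = 1.370000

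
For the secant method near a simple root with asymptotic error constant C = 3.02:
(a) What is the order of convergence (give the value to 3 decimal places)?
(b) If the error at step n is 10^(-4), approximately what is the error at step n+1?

(a) Secant method has superlinear convergence with order φ = (1+√5)/2 ≈ 1.618.
    This means |e_{n+1}| ≈ C|e_n|^1.618.

(b) With |e_n| = 10^(-4) and C = 3.02:
    |e_{n+1}| ≈ 3.02 × (10^(-4))^1.618 = 3.02 × 10^(-6.47)

(a) ≈ 1.618 (golden ratio); (b) |e_{n+1}| ≈ 1.018e-06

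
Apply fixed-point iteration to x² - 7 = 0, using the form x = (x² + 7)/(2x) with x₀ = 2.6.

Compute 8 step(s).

Equation: x² - 7 = 0
Fixed-point form: x = (x² + 7)/(2x)
x₀ = 2.6

x_1 = g(2.600000) = 2.646154
x_2 = g(2.646154) = 2.645751
x_3 = g(2.645751) = 2.645751
x_4 = g(2.645751) = 2.645751
x_5 = g(2.645751) = 2.645751
x_6 = g(2.645751) = 2.645751
x_7 = g(2.645751) = 2.645751
x_8 = g(2.645751) = 2.645751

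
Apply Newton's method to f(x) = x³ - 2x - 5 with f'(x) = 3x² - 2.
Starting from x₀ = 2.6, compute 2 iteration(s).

f(x) = x³ - 2x - 5
f'(x) = 3x² - 2
x₀ = 2.6

Newton-Raphson formula: x_{n+1} = x_n - f(x_n)/f'(x_n)

Iteration 1:
  f(2.600000) = 7.376000
  f'(2.600000) = 18.280000
  x_1 = 2.600000 - 7.376000/18.280000 = 2.196499
Iteration 2:
  f(2.196499) = 1.204247
  f'(2.196499) = 12.473822
  x_2 = 2.196499 - 1.204247/12.473822 = 2.099957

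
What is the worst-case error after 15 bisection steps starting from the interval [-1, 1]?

Bisection error bound: |error| ≤ (b-a)/2^n
|error| ≤ (1 - (-1))/2^15 = 2/2^15
|error| ≤ 0.0000610352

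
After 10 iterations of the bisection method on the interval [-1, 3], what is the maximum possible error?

Bisection error bound: |error| ≤ (b-a)/2^n
|error| ≤ (3 - (-1))/2^10 = 4/2^10
|error| ≤ 0.0039062500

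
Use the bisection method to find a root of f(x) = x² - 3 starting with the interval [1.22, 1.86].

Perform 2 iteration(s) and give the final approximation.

f(x) = x² - 3
Initial interval: [1.22, 1.86]

Iteration 1:
  c_1 = (1.220000 + 1.860000)/2 = 1.540000
  f(c_1) = f(1.540000) = -0.628400
  f(a) × f(c) ≥ 0, new interval: [1.540000, 1.860000]
Iteration 2:
  c_2 = (1.540000 + 1.860000)/2 = 1.700000
  f(c_2) = f(1.700000) = -0.110000
  f(a) × f(c) ≥ 0, new interval: [1.700000, 1.860000]

After 2 iteration(s), the approximation is c_2 = 1.700000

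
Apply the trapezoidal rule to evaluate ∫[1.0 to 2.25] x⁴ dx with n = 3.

f(x) = x⁴
a = 1.0, b = 2.25, n = 3
h = (b - a)/n = 0.416667

Trapezoidal rule: (h/2)[f(x₀) + 2f(x₁) + 2f(x₂) + ... + f(xₙ)]

x_0 = 1.0000, f(x_0) = 1.000000, coefficient = 1
x_1 = 1.4167, f(x_1) = 4.027826, coefficient = 2
x_2 = 1.8333, f(x_2) = 11.297068, coefficient = 2
x_3 = 2.2500, f(x_3) = 25.628906, coefficient = 1

I ≈ (0.416667/2) × 57.278694 = 11.933061
Exact value: 11.333008
Error: 0.600053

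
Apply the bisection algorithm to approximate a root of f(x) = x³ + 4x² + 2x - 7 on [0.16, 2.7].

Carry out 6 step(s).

f(x) = x³ + 4x² + 2x - 7
Initial interval: [0.16, 2.7]

Iteration 1:
  c_1 = (0.160000 + 2.700000)/2 = 1.430000
  f(c_1) = f(1.430000) = 6.963807
  f(a) × f(c) < 0, new interval: [0.160000, 1.430000]
Iteration 2:
  c_2 = (0.160000 + 1.430000)/2 = 0.795000
  f(c_2) = f(0.795000) = -2.379440
  f(a) × f(c) ≥ 0, new interval: [0.795000, 1.430000]
Iteration 3:
  c_3 = (0.795000 + 1.430000)/2 = 1.112500
  f(c_3) = f(1.112500) = 1.552518
  f(a) × f(c) < 0, new interval: [0.795000, 1.112500]
Iteration 4:
  c_4 = (0.795000 + 1.112500)/2 = 0.953750
  f(c_4) = f(0.953750) = -0.586375
  f(a) × f(c) ≥ 0, new interval: [0.953750, 1.112500]
Iteration 5:
  c_5 = (0.953750 + 1.112500)/2 = 1.033125
  f(c_5) = f(1.033125) = 0.438342
  f(a) × f(c) < 0, new interval: [0.953750, 1.033125]
Iteration 6:
  c_6 = (0.953750 + 1.033125)/2 = 0.993438
  f(c_6) = f(0.993438) = -0.085011
  f(a) × f(c) ≥ 0, new interval: [0.993438, 1.033125]

After 6 iteration(s), the approximation is c_6 = 0.993438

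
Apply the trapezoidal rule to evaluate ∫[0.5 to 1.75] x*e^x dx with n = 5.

f(x) = x*e^x
a = 0.5, b = 1.75, n = 5
h = (b - a)/n = 0.250000

Trapezoidal rule: (h/2)[f(x₀) + 2f(x₁) + 2f(x₂) + ... + f(xₙ)]

x_0 = 0.5000, f(x_0) = 0.824361, coefficient = 1
x_1 = 0.7500, f(x_1) = 1.587750, coefficient = 2
x_2 = 1.0000, f(x_2) = 2.718282, coefficient = 2
x_3 = 1.2500, f(x_3) = 4.362929, coefficient = 2
x_4 = 1.5000, f(x_4) = 6.722534, coefficient = 2
x_5 = 1.7500, f(x_5) = 10.070555, coefficient = 1

I ≈ (0.250000/2) × 41.677904 = 5.209738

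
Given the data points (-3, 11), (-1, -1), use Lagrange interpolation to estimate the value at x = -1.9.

Lagrange interpolation formula:
P(x) = Σ yᵢ × Lᵢ(x)
where Lᵢ(x) = Π_{j≠i} (x - xⱼ)/(xᵢ - xⱼ)

L_0(-1.9) = (-1.9 - (-1))/(-3 - (-1)) = 0.450000
L_1(-1.9) = (-1.9 - (-3))/(-1 - (-3)) = 0.550000

P(-1.9) = 11×L_0(-1.9) + (-1)×L_1(-1.9)
P(-1.9) = 4.400000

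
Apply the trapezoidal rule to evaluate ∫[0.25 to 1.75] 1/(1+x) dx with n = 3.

f(x) = 1/(1+x)
a = 0.25, b = 1.75, n = 3
h = (b - a)/n = 0.500000

Trapezoidal rule: (h/2)[f(x₀) + 2f(x₁) + 2f(x₂) + ... + f(xₙ)]

x_0 = 0.2500, f(x_0) = 0.800000, coefficient = 1
x_1 = 0.7500, f(x_1) = 0.571429, coefficient = 2
x_2 = 1.2500, f(x_2) = 0.444444, coefficient = 2
x_3 = 1.7500, f(x_3) = 0.363636, coefficient = 1

I ≈ (0.500000/2) × 3.195382 = 0.798846
Exact value: 0.788457
Error: 0.010388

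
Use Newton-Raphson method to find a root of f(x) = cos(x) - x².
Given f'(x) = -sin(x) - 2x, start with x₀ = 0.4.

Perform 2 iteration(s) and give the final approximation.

f(x) = cos(x) - x²
f'(x) = -sin(x) - 2x
x₀ = 0.4

Newton-Raphson formula: x_{n+1} = x_n - f(x_n)/f'(x_n)

Iteration 1:
  f(0.400000) = 0.761061
  f'(0.400000) = -1.189418
  x_1 = 0.400000 - 0.761061/(-1.189418) = 1.039860
Iteration 2:
  f(1.039860) = -0.574967
  f'(1.039860) = -2.942053
  x_2 = 1.039860 - (-0.574967)/(-2.942053) = 0.844429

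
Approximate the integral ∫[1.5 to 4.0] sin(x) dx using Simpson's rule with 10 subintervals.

f(x) = sin(x)
a = 1.5, b = 4.0, n = 10
h = (b - a)/n = 0.250000

Simpson's rule: (h/3)[f(x₀) + 4f(x₁) + 2f(x₂) + ... + f(xₙ)]

x_0 = 1.5000, f(x_0) = 0.997495, coefficient = 1
x_1 = 1.7500, f(x_1) = 0.983986, coefficient = 4
x_2 = 2.0000, f(x_2) = 0.909297, coefficient = 2
x_3 = 2.2500, f(x_3) = 0.778073, coefficient = 4
x_4 = 2.5000, f(x_4) = 0.598472, coefficient = 2
x_5 = 2.7500, f(x_5) = 0.381661, coefficient = 4
x_6 = 3.0000, f(x_6) = 0.141120, coefficient = 2
x_7 = 3.2500, f(x_7) = -0.108195, coefficient = 4
x_8 = 3.5000, f(x_8) = -0.350783, coefficient = 2
x_9 = 3.7500, f(x_9) = -0.571561, coefficient = 4
x_10 = 4.0000, f(x_10) = -0.756802, coefficient = 1

I ≈ (0.250000/3) × 8.692760 = 0.724397
Exact value: 0.724381
Error: 0.000016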